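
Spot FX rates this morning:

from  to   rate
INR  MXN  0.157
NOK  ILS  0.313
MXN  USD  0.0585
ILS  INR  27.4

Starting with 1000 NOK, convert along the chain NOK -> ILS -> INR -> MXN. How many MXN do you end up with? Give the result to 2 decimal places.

1346.46

1000 NOK × 0.313 = 313 ILS
313 ILS × 27.4 = 8576.2 INR
8576.2 INR × 0.157 = 1346.4634 MXN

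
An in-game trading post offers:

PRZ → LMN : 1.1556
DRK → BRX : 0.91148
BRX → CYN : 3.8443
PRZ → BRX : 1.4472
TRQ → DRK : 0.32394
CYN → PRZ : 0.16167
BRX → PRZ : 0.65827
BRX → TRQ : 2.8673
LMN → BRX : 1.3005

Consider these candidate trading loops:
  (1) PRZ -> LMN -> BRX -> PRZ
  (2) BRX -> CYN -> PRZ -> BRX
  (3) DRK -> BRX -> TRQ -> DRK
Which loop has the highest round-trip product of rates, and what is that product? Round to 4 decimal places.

(1) 1.1556 × 1.3005 × 0.65827 = 0.98929
(2) 3.8443 × 0.16167 × 1.4472 = 0.89945
(3) 0.91148 × 2.8673 × 0.32394 = 0.84661
Highest is cycle (1) at 0.9893 (≤1, no arbitrage).

0.9893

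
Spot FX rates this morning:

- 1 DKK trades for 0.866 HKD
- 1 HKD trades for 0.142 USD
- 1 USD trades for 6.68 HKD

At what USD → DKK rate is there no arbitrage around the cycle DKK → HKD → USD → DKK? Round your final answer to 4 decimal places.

Known legs of the cycle: 0.866 × 0.142 = 0.122972
For no arbitrage the full-cycle product must be 1, so the missing rate is 1 / 0.122972 ≈ 8.131932.

8.1319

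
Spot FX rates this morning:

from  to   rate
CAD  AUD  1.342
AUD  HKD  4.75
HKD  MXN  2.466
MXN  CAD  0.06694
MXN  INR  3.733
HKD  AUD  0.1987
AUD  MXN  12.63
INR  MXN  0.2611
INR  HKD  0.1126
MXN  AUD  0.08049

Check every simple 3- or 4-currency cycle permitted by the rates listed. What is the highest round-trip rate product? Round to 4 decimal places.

MXN→CAD→AUD→MXN: 0.06694 × 1.342 × 12.63 = 1.13460
INR→HKD→AUD→MXN→INR: 0.1126 × 0.1987 × 12.63 × 3.733 = 1.05487
MXN→CAD→AUD→HKD→MXN: 0.06694 × 1.342 × 4.75 × 2.466 = 1.05226
INR→HKD→MXN→INR: 0.1126 × 2.466 × 3.733 = 1.03655
MXN→AUD→HKD→MXN: 0.08049 × 4.75 × 2.466 = 0.94282
Maximum is MXN→CAD→AUD→MXN at 1.1346; arbitrage exists.

1.1346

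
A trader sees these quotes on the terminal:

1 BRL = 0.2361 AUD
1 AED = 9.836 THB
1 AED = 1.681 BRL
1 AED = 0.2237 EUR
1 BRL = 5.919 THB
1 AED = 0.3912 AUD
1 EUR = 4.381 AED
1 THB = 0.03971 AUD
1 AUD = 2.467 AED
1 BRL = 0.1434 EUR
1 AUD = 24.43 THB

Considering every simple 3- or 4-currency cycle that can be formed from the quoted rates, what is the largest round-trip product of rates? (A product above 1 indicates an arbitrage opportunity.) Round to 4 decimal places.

1.0561

EUR→AED→BRL→EUR: 4.381 × 1.681 × 0.1434 = 1.05606
AUD→AED→BRL→AUD: 2.467 × 1.681 × 0.2361 = 0.97911
AUD→AED→BRL→THB→AUD: 2.467 × 1.681 × 5.919 × 0.03971 = 0.97473
AUD→AED→THB→AUD: 2.467 × 9.836 × 0.03971 = 0.96358
Maximum is EUR→AED→BRL→EUR at 1.0561; arbitrage exists.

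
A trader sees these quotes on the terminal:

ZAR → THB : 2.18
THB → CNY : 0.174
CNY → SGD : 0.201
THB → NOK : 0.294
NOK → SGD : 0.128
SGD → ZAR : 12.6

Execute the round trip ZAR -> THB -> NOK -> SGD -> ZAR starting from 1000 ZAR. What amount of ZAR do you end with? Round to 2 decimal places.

1000 ZAR × 2.18 = 2180 THB
2180 THB × 0.294 = 640.92 NOK
640.92 NOK × 0.128 = 82.03776 SGD
82.03776 SGD × 12.6 = 1033.675776 ZAR

1033.68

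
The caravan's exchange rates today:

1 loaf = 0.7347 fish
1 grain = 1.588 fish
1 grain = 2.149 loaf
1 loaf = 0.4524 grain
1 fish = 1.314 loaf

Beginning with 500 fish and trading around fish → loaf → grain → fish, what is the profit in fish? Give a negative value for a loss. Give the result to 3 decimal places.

500 fish × 1.314 = 657 loaf
657 loaf × 0.4524 = 297.2268 grain
297.2268 grain × 1.588 = 471.9961584 fish
Net change: 471.9961584 − 500 = -28.0038416 fish

-28.004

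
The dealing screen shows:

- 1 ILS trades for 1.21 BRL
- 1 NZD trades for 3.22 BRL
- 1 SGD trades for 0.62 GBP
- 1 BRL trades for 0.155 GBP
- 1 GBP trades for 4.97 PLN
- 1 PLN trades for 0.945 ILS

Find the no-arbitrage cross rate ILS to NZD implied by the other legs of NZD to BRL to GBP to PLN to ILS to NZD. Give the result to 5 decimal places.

0.42660

Known legs of the cycle: 3.22 × 0.155 × 4.97 × 0.945 = 2.344098015
For no arbitrage the full-cycle product must be 1, so the missing rate is 1 / 2.344098015 ≈ 0.4266033.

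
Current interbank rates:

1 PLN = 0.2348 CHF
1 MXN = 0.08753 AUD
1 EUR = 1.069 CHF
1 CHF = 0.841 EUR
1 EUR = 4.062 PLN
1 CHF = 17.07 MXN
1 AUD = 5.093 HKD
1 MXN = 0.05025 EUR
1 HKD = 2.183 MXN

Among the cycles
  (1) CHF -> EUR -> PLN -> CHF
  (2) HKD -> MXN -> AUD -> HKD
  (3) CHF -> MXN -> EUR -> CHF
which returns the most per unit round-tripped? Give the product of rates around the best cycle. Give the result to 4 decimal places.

(1) 0.841 × 4.062 × 0.2348 = 0.80211
(2) 2.183 × 0.08753 × 5.093 = 0.97316
(3) 17.07 × 0.05025 × 1.069 = 0.91695
Highest is cycle (2) at 0.9732 (≤1, no arbitrage).

0.9732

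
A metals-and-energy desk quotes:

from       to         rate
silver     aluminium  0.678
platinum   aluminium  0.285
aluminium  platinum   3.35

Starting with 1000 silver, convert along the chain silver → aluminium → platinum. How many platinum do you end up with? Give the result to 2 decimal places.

2271.30

1000 silver × 0.678 = 678 aluminium
678 aluminium × 3.35 = 2271.3 platinum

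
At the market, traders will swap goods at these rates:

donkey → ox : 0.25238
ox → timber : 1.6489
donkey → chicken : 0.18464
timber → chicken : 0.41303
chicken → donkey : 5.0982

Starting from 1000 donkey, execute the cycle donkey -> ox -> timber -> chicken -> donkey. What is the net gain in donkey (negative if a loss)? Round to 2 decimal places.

1000 donkey × 0.25238 = 252.38 ox
252.38 ox × 1.6489 = 416.149382 timber
416.149382 timber × 0.41303 = 171.88217924746 chicken
171.88217924746 chicken × 5.0982 = 876.289726239400572 donkey
Net change: 876.289726239400572 − 1000 = -123.710273760599428 donkey

-123.71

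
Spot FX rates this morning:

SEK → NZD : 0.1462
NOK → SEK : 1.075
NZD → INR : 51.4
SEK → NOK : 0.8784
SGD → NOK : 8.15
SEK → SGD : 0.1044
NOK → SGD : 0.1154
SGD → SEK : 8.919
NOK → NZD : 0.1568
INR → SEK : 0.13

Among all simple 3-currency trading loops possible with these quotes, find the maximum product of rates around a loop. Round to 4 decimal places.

0.9769

INR→SEK→NZD→INR: 0.13 × 0.1462 × 51.4 = 0.97691
NOK→SEK→SGD→NOK: 1.075 × 0.1044 × 8.15 = 0.91467
NOK→SGD→SEK→NOK: 0.1154 × 8.919 × 0.8784 = 0.90410
Maximum is INR→SEK→NZD→INR at 0.9769; no arbitrage — every cycle loses value.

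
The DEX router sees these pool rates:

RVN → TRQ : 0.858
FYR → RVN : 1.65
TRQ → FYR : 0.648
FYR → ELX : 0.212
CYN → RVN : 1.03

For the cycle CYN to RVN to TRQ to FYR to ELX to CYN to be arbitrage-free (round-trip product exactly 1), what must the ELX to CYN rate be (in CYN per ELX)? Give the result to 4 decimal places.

8.2369

Known legs of the cycle: 1.03 × 0.858 × 0.648 × 0.212 = 0.12140466624
For no arbitrage the full-cycle product must be 1, so the missing rate is 1 / 0.12140466624 ≈ 8.236916.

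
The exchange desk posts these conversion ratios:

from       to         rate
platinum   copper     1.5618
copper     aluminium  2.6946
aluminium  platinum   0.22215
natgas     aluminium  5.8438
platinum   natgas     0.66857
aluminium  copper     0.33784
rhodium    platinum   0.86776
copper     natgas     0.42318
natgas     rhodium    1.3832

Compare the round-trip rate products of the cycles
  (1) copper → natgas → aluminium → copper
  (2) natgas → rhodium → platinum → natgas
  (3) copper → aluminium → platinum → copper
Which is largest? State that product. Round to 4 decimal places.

(1) 0.42318 × 5.8438 × 0.33784 = 0.83547
(2) 1.3832 × 0.86776 × 0.66857 = 0.80247
(3) 2.6946 × 0.22215 × 1.5618 = 0.93490
Highest is cycle (3) at 0.9349 (≤1, no arbitrage).

0.9349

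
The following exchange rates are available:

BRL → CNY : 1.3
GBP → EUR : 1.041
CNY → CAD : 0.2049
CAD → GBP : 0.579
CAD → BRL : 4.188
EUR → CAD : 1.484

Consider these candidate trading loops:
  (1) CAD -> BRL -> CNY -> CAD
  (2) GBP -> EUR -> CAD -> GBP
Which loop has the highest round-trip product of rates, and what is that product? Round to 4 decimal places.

1.1156

(1) 4.188 × 1.3 × 0.2049 = 1.11556
(2) 1.041 × 1.484 × 0.579 = 0.89446
Highest is cycle (1) at 1.1156 (>1, arbitrage).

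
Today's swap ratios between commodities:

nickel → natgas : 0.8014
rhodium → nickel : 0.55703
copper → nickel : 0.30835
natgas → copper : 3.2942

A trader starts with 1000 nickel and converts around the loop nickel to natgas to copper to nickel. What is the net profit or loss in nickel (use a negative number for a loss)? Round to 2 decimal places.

-185.96

1000 nickel × 0.8014 = 801.4 natgas
801.4 natgas × 3.2942 = 2639.97188 copper
2639.97188 copper × 0.30835 = 814.035329198 nickel
Net change: 814.035329198 − 1000 = -185.964670802 nickel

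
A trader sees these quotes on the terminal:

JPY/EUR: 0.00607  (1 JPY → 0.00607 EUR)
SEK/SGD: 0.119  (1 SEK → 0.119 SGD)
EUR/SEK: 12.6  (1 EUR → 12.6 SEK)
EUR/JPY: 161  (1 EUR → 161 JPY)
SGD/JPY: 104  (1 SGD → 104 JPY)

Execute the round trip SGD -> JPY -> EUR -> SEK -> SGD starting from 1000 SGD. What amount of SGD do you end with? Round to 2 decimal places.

1000 SGD × 104 = 104000 JPY
104000 JPY × 0.00607 = 631.28 EUR
631.28 EUR × 12.6 = 7954.128 SEK
7954.128 SEK × 0.119 = 946.541232 SGD

946.54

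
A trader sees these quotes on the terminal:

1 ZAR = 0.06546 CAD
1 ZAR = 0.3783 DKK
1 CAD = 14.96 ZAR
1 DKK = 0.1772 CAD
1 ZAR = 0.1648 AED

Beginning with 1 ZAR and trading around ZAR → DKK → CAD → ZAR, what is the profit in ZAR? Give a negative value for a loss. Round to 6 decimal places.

0.002840

1 ZAR × 0.3783 = 0.3783 DKK
0.3783 DKK × 0.1772 = 0.06703476 CAD
0.06703476 CAD × 14.96 = 1.0028400096 ZAR
Net change: 1.0028400096 − 1 = 0.0028400096 ZAR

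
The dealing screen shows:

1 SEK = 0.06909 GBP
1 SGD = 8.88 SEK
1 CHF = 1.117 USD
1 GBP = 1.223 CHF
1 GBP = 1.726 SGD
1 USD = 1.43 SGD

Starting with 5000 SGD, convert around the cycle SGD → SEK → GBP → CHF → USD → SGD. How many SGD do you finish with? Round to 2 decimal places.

5000 SGD × 8.88 = 44400 SEK
44400 SEK × 0.06909 = 3067.596 GBP
3067.596 GBP × 1.223 = 3751.669908 CHF
3751.669908 CHF × 1.117 = 4190.615287236 USD
4190.615287236 USD × 1.43 = 5992.57986074748 SGD

5992.58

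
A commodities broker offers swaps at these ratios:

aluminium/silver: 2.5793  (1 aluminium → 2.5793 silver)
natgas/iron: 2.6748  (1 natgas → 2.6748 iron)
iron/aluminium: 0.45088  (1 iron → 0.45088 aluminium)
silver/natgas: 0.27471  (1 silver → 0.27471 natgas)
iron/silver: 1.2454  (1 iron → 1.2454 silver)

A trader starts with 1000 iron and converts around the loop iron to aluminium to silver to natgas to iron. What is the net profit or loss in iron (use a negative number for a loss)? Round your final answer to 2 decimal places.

-145.47

1000 iron × 0.45088 = 450.88 aluminium
450.88 aluminium × 2.5793 = 1162.954784 silver
1162.954784 silver × 0.27471 = 319.47530871264 natgas
319.47530871264 natgas × 2.6748 = 854.532555744569472 iron
Net change: 854.532555744569472 − 1000 = -145.467444255430528 iron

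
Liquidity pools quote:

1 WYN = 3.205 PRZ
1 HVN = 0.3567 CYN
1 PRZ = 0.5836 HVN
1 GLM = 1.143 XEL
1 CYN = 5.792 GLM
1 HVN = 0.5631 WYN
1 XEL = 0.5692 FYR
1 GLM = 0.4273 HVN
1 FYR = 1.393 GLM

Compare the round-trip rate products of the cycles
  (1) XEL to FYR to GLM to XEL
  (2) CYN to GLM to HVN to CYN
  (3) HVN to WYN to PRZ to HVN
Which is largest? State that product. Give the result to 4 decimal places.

1.0532

(1) 0.5692 × 1.393 × 1.143 = 0.90628
(2) 5.792 × 0.4273 × 0.3567 = 0.88280
(3) 0.5631 × 3.205 × 0.5836 = 1.05324
Highest is cycle (3) at 1.0532 (>1, arbitrage).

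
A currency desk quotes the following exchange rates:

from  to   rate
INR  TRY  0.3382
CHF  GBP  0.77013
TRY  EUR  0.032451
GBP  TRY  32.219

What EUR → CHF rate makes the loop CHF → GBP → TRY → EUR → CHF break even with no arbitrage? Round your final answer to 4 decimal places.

Known legs of the cycle: 0.77013 × 32.219 × 0.032451 = 0.80520077216997
For no arbitrage the full-cycle product must be 1, so the missing rate is 1 / 0.80520077216997 ≈ 1.241926.

1.2419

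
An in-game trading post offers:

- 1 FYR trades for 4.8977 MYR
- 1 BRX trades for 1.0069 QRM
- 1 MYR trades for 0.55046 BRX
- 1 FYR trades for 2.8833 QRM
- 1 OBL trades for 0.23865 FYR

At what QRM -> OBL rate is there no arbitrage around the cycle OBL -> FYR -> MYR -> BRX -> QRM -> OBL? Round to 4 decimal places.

Known legs of the cycle: 0.23865 × 4.8977 × 0.55046 × 1.0069 = 0.64783696526257227
For no arbitrage the full-cycle product must be 1, so the missing rate is 1 / 0.64783696526257227 ≈ 1.543598.

1.5436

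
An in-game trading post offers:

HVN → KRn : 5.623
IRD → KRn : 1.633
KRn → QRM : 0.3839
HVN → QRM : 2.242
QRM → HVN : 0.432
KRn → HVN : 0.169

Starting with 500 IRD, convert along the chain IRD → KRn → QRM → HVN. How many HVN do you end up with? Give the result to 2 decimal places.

500 IRD × 1.633 = 816.5 KRn
816.5 KRn × 0.3839 = 313.45435 QRM
313.45435 QRM × 0.432 = 135.4122792 HVN

135.41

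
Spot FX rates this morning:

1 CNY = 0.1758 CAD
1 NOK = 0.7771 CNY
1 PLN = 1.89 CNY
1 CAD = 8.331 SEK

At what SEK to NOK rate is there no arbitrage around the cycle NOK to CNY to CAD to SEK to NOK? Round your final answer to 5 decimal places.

0.87863

Known legs of the cycle: 0.7771 × 0.1758 × 8.331 = 1.13813273358
For no arbitrage the full-cycle product must be 1, so the missing rate is 1 / 1.13813273358 ≈ 0.8786321.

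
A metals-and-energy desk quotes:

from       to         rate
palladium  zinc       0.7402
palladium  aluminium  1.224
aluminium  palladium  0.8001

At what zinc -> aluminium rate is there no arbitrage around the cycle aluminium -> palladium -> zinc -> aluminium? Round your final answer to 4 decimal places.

Known legs of the cycle: 0.8001 × 0.7402 = 0.59223402
For no arbitrage the full-cycle product must be 1, so the missing rate is 1 / 0.59223402 ≈ 1.688522.

1.6885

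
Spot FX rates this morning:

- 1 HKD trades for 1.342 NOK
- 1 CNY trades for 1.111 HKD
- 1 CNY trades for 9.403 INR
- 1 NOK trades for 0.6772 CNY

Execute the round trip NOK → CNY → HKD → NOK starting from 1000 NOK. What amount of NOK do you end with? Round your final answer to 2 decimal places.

1009.68

1000 NOK × 0.6772 = 677.2 CNY
677.2 CNY × 1.111 = 752.3692 HKD
752.3692 HKD × 1.342 = 1009.6794664 NOK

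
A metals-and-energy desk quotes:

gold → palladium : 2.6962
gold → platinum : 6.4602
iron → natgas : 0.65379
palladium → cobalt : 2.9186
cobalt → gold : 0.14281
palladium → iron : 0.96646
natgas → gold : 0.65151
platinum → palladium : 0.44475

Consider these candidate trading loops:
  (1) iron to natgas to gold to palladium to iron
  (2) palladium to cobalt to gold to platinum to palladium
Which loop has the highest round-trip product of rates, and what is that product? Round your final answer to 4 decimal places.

(1) 0.65379 × 0.65151 × 2.6962 × 0.96646 = 1.10993
(2) 2.9186 × 0.14281 × 6.4602 × 0.44475 = 1.19755
Highest is cycle (2) at 1.1976 (>1, arbitrage).

1.1976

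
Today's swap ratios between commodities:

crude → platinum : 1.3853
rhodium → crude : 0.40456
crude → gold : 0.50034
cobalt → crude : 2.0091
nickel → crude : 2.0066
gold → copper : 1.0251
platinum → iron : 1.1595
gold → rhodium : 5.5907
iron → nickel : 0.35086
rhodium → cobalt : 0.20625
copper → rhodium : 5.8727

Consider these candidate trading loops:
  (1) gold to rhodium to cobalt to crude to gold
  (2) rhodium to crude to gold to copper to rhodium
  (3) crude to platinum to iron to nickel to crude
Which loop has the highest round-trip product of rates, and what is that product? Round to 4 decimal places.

(1) 5.5907 × 0.20625 × 2.0091 × 0.50034 = 1.15912
(2) 0.40456 × 0.50034 × 1.0251 × 5.8727 = 1.21857
(3) 1.3853 × 1.1595 × 0.35086 × 2.0066 = 1.13086
Highest is cycle (2) at 1.2186 (>1, arbitrage).

1.2186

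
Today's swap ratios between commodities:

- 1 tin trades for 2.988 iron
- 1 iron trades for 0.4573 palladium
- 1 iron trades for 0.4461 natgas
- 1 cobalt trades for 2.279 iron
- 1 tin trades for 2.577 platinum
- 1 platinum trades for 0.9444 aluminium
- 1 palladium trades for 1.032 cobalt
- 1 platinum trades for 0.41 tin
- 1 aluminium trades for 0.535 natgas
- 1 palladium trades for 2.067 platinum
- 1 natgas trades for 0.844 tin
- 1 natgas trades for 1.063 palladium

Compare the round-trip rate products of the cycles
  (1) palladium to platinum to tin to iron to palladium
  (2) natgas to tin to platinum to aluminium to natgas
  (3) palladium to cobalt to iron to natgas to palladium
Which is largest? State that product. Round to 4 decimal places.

(1) 2.067 × 0.41 × 2.988 × 0.4573 = 1.15799
(2) 0.844 × 2.577 × 0.9444 × 0.535 = 1.09892
(3) 1.032 × 2.279 × 0.4461 × 1.063 = 1.11529
Highest is cycle (1) at 1.1580 (>1, arbitrage).

1.1580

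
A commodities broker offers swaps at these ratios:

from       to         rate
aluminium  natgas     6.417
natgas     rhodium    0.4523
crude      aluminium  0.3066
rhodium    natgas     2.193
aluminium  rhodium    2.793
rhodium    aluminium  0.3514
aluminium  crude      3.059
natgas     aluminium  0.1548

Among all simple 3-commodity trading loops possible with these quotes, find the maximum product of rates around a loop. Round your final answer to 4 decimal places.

rhodium→aluminium→natgas→rhodium: 0.3514 × 6.417 × 0.4523 = 1.01991
rhodium→natgas→aluminium→rhodium: 2.193 × 0.1548 × 2.793 = 0.94816
Maximum is rhodium→aluminium→natgas→rhodium at 1.0199; arbitrage exists.

1.0199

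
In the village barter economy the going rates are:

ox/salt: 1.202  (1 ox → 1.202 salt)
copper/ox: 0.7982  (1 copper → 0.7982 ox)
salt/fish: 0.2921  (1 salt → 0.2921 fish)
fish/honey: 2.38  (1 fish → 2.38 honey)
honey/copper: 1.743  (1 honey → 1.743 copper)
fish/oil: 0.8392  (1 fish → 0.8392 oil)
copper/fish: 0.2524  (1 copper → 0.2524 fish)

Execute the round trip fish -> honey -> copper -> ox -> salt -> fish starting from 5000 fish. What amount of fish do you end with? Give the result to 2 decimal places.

5812.89

5000 fish × 2.38 = 11900 honey
11900 honey × 1.743 = 20741.7 copper
20741.7 copper × 0.7982 = 16556.02494 ox
16556.02494 ox × 1.202 = 19900.34197788 salt
19900.34197788 salt × 0.2921 = 5812.889891738748 fish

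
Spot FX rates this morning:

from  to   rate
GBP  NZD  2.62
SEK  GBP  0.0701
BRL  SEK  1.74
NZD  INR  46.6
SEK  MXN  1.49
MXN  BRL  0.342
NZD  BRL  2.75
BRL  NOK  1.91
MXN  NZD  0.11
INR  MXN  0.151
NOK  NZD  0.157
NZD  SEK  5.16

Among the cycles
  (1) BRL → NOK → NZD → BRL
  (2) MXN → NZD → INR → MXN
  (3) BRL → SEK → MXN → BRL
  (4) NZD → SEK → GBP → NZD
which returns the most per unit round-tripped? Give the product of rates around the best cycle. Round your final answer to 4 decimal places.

(1) 1.91 × 0.157 × 2.75 = 0.82464
(2) 0.11 × 46.6 × 0.151 = 0.77403
(3) 1.74 × 1.49 × 0.342 = 0.88667
(4) 5.16 × 0.0701 × 2.62 = 0.94770
Highest is cycle (4) at 0.9477 (≤1, no arbitrage).

0.9477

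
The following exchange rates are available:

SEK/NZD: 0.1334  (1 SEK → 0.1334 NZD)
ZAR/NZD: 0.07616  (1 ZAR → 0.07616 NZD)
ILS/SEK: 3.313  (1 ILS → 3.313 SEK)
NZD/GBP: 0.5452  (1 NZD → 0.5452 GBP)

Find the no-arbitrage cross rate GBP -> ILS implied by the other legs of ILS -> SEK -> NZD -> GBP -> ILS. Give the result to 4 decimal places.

4.1502

Known legs of the cycle: 3.313 × 0.1334 × 0.5452 = 0.24095342984
For no arbitrage the full-cycle product must be 1, so the missing rate is 1 / 0.24095342984 ≈ 4.150180.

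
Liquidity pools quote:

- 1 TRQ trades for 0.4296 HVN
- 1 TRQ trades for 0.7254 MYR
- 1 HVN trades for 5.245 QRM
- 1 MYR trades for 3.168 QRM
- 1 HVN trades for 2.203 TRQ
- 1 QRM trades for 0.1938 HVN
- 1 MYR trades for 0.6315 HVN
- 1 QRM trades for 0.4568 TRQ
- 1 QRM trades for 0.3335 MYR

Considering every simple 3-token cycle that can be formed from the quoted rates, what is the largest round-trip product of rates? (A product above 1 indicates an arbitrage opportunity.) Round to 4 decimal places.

1.1046

MYR→HVN→QRM→MYR: 0.6315 × 5.245 × 0.3335 = 1.10462
MYR→QRM→TRQ→MYR: 3.168 × 0.4568 × 0.7254 = 1.04976
HVN→QRM→TRQ→HVN: 5.245 × 0.4568 × 0.4296 = 1.02929
MYR→HVN→TRQ→MYR: 0.6315 × 2.203 × 0.7254 = 1.00917
Maximum is MYR→HVN→QRM→MYR at 1.1046; arbitrage exists.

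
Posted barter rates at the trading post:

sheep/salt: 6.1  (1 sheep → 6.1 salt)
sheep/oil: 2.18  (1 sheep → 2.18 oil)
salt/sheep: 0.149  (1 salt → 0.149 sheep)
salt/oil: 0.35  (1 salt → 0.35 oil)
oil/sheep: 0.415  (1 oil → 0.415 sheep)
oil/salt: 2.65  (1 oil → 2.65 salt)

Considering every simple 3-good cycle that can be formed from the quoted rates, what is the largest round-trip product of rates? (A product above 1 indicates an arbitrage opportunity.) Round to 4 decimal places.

0.8860

salt→oil→sheep→salt: 0.35 × 0.415 × 6.1 = 0.88603
salt→sheep→oil→salt: 0.149 × 2.18 × 2.65 = 0.86077
Maximum is salt→oil→sheep→salt at 0.8860; no arbitrage — every cycle loses value.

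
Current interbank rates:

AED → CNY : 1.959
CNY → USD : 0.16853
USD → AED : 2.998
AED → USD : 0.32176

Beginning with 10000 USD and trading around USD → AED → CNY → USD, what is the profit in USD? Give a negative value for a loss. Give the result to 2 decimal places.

10000 USD × 2.998 = 29980 AED
29980 AED × 1.959 = 58730.82 CNY
58730.82 CNY × 0.16853 = 9897.9050946 USD
Net change: 9897.9050946 − 10000 = -102.0949054 USD

-102.09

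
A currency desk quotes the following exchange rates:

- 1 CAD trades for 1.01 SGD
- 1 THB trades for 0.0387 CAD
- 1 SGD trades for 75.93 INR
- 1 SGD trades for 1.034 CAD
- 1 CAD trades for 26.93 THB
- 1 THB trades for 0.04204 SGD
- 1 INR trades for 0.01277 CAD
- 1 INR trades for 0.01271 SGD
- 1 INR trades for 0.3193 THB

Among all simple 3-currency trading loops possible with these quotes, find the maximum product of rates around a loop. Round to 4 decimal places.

1.1706

CAD→THB→SGD→CAD: 26.93 × 0.04204 × 1.034 = 1.17063
INR→THB→SGD→INR: 0.3193 × 0.04204 × 75.93 = 1.01924
INR→CAD→SGD→INR: 0.01277 × 1.01 × 75.93 = 0.97932
Maximum is CAD→THB→SGD→CAD at 1.1706; arbitrage exists.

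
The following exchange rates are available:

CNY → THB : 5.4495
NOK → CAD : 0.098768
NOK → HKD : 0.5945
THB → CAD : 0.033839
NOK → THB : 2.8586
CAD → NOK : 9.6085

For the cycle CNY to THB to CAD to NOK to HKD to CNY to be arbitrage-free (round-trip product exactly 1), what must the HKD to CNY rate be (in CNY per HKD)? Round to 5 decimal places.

0.94933

Known legs of the cycle: 5.4495 × 0.033839 × 9.6085 × 0.5945 = 1.053371662141924125
For no arbitrage the full-cycle product must be 1, so the missing rate is 1 / 1.053371662141924125 ≈ 0.9493325.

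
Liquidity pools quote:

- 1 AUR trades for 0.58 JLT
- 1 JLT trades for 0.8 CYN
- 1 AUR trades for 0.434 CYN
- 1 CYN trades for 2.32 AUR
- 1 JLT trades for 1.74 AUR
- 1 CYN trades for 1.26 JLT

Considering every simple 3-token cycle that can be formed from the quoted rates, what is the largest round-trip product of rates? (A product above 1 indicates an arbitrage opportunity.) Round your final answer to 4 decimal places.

1.0765

CYN→AUR→JLT→CYN: 2.32 × 0.58 × 0.8 = 1.07648
CYN→JLT→AUR→CYN: 1.26 × 1.74 × 0.434 = 0.95150
Maximum is CYN→AUR→JLT→CYN at 1.0765; arbitrage exists.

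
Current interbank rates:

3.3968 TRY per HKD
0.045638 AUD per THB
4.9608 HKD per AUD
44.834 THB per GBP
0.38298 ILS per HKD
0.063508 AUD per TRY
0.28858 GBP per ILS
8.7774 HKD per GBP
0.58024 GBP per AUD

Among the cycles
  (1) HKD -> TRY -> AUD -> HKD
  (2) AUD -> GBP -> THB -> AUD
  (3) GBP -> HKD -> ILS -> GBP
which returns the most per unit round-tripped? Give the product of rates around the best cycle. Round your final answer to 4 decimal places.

1.1872

(1) 3.3968 × 0.063508 × 4.9608 = 1.07016
(2) 0.58024 × 44.834 × 0.045638 = 1.18725
(3) 8.7774 × 0.38298 × 0.28858 = 0.97008
Highest is cycle (2) at 1.1872 (>1, arbitrage).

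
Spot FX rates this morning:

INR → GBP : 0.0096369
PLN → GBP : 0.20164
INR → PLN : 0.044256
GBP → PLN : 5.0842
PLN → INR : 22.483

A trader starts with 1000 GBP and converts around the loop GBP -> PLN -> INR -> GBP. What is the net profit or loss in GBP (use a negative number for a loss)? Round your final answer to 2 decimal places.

101.58

1000 GBP × 5.0842 = 5084.2 PLN
5084.2 PLN × 22.483 = 114308.0686 INR
114308.0686 INR × 0.0096369 = 1101.57542629134 GBP
Net change: 1101.57542629134 − 1000 = 101.57542629134 GBP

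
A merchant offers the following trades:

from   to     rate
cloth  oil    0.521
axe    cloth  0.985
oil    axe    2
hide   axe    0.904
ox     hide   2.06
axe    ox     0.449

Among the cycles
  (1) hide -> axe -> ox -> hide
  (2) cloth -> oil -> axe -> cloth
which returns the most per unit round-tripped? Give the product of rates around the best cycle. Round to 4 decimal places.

1.0264

(1) 0.904 × 0.449 × 2.06 = 0.83615
(2) 0.521 × 2 × 0.985 = 1.02637
Highest is cycle (2) at 1.0264 (>1, arbitrage).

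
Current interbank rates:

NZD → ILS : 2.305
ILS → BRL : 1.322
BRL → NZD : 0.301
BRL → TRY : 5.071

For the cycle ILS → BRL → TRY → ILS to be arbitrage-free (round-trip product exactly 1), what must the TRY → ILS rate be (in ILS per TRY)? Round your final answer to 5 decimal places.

Known legs of the cycle: 1.322 × 5.071 = 6.703862
For no arbitrage the full-cycle product must be 1, so the missing rate is 1 / 6.703862 ≈ 0.1491677.

0.14917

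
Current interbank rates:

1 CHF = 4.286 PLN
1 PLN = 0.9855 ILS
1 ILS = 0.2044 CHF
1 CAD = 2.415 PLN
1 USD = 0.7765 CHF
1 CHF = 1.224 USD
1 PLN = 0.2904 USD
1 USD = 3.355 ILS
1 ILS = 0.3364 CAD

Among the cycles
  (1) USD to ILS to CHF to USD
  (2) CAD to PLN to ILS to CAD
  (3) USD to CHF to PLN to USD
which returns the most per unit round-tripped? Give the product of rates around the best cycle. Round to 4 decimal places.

(1) 3.355 × 0.2044 × 1.224 = 0.83937
(2) 2.415 × 0.9855 × 0.3364 = 0.80063
(3) 0.7765 × 4.286 × 0.2904 = 0.96647
Highest is cycle (3) at 0.9665 (≤1, no arbitrage).

0.9665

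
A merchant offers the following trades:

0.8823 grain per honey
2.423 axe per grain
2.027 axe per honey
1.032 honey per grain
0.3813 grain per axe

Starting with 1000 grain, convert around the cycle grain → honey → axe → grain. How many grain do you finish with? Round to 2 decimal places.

1000 grain × 1.032 = 1032 honey
1032 honey × 2.027 = 2091.864 axe
2091.864 axe × 0.3813 = 797.6277432 grain

797.63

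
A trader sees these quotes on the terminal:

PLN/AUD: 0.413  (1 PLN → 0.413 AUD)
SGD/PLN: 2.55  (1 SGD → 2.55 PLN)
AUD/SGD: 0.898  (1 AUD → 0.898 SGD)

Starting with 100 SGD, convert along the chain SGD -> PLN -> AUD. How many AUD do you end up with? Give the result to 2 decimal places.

100 SGD × 2.55 = 255 PLN
255 PLN × 0.413 = 105.315 AUD

105.32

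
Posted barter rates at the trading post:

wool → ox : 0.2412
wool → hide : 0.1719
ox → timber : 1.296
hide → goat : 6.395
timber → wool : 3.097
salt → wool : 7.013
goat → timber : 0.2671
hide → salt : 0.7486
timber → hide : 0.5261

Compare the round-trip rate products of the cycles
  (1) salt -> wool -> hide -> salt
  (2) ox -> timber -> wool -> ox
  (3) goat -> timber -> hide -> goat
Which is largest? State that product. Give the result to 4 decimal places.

(1) 7.013 × 0.1719 × 0.7486 = 0.90246
(2) 1.296 × 3.097 × 0.2412 = 0.96811
(3) 0.2671 × 0.5261 × 6.395 = 0.89863
Highest is cycle (2) at 0.9681 (≤1, no arbitrage).

0.9681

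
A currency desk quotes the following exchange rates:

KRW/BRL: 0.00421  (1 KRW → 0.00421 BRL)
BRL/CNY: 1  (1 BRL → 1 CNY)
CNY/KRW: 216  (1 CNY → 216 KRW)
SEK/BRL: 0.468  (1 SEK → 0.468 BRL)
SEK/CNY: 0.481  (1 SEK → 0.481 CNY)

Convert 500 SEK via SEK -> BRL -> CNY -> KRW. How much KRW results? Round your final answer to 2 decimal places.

50544.00

500 SEK × 0.468 = 234 BRL
234 BRL × 1 = 234 CNY
234 CNY × 216 = 50544 KRW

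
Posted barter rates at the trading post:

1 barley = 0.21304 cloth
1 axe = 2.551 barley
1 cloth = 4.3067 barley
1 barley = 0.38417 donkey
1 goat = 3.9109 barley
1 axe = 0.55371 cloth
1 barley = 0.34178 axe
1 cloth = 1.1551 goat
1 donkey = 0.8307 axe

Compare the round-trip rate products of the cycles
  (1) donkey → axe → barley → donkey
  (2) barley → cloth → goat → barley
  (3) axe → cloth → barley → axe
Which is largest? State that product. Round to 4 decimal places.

(1) 0.8307 × 2.551 × 0.38417 = 0.81410
(2) 0.21304 × 1.1551 × 3.9109 = 0.96240
(3) 0.55371 × 4.3067 × 0.34178 = 0.81503
Highest is cycle (2) at 0.9624 (≤1, no arbitrage).

0.9624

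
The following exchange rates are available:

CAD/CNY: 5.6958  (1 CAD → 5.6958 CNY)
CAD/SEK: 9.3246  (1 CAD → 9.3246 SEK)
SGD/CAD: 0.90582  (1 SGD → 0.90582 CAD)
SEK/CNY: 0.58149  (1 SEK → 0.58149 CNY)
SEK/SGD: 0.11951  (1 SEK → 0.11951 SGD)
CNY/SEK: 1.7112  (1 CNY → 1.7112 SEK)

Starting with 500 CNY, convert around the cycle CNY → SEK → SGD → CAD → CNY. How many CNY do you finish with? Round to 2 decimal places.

500 CNY × 1.7112 = 855.6 SEK
855.6 SEK × 0.11951 = 102.252756 SGD
102.252756 SGD × 0.90582 = 92.62259143992 CAD
92.62259143992 CAD × 5.6958 = 527.559756323496336 CNY

527.56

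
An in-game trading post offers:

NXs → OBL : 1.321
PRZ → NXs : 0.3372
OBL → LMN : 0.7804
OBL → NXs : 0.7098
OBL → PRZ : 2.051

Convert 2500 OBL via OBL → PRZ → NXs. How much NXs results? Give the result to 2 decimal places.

2500 OBL × 2.051 = 5127.5 PRZ
5127.5 PRZ × 0.3372 = 1728.993 NXs

1728.99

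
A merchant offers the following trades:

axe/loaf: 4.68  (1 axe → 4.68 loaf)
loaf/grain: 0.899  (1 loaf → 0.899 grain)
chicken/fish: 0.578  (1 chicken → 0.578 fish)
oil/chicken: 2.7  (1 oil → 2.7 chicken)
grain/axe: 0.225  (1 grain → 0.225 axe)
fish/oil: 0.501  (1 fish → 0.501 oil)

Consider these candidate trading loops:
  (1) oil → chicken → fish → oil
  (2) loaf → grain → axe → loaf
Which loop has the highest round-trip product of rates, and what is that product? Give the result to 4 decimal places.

0.9466

(1) 2.7 × 0.578 × 0.501 = 0.78186
(2) 0.899 × 0.225 × 4.68 = 0.94665
Highest is cycle (2) at 0.9466 (≤1, no arbitrage).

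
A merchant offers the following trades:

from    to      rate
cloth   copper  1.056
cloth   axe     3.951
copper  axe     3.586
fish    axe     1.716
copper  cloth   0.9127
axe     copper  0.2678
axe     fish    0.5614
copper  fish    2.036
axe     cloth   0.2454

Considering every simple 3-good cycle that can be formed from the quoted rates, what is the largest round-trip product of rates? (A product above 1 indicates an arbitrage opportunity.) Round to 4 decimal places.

axe→copper→cloth→axe: 0.2678 × 0.9127 × 3.951 = 0.96571
axe→copper→fish→axe: 0.2678 × 2.036 × 1.716 = 0.93563
axe→cloth→copper→axe: 0.2454 × 1.056 × 3.586 = 0.92928
Maximum is axe→copper→cloth→axe at 0.9657; no arbitrage — every cycle loses value.

0.9657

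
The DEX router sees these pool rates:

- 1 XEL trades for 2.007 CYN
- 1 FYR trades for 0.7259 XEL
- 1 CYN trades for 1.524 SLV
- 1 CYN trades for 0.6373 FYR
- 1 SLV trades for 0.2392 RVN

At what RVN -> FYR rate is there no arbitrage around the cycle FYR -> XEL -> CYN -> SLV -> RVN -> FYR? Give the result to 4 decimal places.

1.8829

Known legs of the cycle: 0.7259 × 2.007 × 1.524 × 0.2392 = 0.53109267460704
For no arbitrage the full-cycle product must be 1, so the missing rate is 1 / 0.53109267460704 ≈ 1.882911.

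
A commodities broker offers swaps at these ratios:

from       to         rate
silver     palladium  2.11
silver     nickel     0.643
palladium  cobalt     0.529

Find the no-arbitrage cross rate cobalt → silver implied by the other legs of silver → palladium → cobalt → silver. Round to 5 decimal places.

Known legs of the cycle: 2.11 × 0.529 = 1.11619
For no arbitrage the full-cycle product must be 1, so the missing rate is 1 / 1.11619 ≈ 0.8959048.

0.89590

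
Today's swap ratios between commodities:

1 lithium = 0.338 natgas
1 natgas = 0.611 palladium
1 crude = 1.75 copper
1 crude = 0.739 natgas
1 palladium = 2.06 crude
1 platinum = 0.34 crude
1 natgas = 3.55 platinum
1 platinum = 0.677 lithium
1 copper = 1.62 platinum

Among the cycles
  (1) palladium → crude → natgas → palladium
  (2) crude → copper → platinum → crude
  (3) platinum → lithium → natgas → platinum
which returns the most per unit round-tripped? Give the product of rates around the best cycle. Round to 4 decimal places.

0.9639

(1) 2.06 × 0.739 × 0.611 = 0.93015
(2) 1.75 × 1.62 × 0.34 = 0.96390
(3) 0.677 × 0.338 × 3.55 = 0.81233
Highest is cycle (2) at 0.9639 (≤1, no arbitrage).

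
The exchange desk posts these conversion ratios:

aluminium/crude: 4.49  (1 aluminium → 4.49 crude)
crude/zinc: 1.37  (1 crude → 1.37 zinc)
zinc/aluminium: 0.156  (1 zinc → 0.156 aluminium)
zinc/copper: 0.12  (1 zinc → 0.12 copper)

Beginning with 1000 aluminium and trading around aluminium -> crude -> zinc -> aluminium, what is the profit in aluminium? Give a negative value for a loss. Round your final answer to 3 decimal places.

1000 aluminium × 4.49 = 4490 crude
4490 crude × 1.37 = 6151.3 zinc
6151.3 zinc × 0.156 = 959.6028 aluminium
Net change: 959.6028 − 1000 = -40.3972 aluminium

-40.397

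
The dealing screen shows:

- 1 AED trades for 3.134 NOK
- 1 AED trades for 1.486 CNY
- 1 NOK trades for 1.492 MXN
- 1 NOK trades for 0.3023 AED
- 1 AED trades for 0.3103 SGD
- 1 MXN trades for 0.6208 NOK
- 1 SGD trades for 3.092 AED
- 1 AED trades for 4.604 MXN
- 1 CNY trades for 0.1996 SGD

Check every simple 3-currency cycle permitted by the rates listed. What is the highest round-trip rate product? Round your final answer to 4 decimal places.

0.9171

SGD→AED→CNY→SGD: 3.092 × 1.486 × 0.1996 = 0.91710
AED→MXN→NOK→AED: 4.604 × 0.6208 × 0.3023 = 0.86402
Maximum is SGD→AED→CNY→SGD at 0.9171; no arbitrage — every cycle loses value.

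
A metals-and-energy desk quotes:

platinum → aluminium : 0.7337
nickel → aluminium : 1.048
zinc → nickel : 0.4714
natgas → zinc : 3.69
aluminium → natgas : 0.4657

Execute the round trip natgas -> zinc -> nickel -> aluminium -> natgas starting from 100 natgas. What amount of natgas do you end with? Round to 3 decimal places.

100 natgas × 3.69 = 369 zinc
369 zinc × 0.4714 = 173.9466 nickel
173.9466 nickel × 1.048 = 182.2960368 aluminium
182.2960368 aluminium × 0.4657 = 84.89526433776 natgas

84.895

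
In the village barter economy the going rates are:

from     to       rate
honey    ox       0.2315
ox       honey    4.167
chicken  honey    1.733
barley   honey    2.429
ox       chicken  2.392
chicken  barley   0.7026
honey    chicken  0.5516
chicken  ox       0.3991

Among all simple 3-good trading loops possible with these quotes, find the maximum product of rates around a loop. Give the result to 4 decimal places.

0.9596

ox→chicken→honey→ox: 2.392 × 1.733 × 0.2315 = 0.95965
barley→honey→chicken→barley: 2.429 × 0.5516 × 0.7026 = 0.94137
ox→honey→chicken→ox: 4.167 × 0.5516 × 0.3991 = 0.91734
Maximum is ox→chicken→honey→ox at 0.9596; no arbitrage — every cycle loses value.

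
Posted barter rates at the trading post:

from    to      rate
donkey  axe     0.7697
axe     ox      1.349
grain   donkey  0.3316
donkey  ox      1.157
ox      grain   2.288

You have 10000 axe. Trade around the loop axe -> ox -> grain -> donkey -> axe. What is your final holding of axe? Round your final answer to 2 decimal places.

10000 axe × 1.349 = 13490 ox
13490 ox × 2.288 = 30865.12 grain
30865.12 grain × 0.3316 = 10234.873792 donkey
10234.873792 donkey × 0.7697 = 7877.7823577024 axe

7877.78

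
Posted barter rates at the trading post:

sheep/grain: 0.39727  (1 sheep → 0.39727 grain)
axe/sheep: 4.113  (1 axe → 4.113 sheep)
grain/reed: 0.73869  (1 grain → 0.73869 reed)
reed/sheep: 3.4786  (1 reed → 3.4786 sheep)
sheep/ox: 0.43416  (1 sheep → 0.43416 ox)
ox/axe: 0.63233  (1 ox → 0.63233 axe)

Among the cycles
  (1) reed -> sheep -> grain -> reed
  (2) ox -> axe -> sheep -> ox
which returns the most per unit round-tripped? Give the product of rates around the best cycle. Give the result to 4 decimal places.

(1) 3.4786 × 0.39727 × 0.73869 = 1.02083
(2) 0.63233 × 4.113 × 0.43416 = 1.12915
Highest is cycle (2) at 1.1292 (>1, arbitrage).

1.1292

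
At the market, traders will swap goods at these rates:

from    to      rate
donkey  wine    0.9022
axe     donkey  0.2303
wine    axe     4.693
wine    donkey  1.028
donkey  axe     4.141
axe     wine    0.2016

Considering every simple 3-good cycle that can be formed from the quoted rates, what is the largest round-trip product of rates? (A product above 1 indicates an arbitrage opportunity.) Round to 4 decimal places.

wine→axe→donkey→wine: 4.693 × 0.2303 × 0.9022 = 0.97510
wine→donkey→axe→wine: 1.028 × 4.141 × 0.2016 = 0.85820
Maximum is wine→axe→donkey→wine at 0.9751; no arbitrage — every cycle loses value.

0.9751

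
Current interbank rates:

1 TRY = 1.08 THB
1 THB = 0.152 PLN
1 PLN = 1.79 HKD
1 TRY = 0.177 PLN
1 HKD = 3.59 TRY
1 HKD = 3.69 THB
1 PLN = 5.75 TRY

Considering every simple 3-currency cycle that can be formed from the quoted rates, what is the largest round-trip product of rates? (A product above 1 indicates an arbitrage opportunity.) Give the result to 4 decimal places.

TRY→PLN→HKD→TRY: 0.177 × 1.79 × 3.59 = 1.13742
PLN→HKD→THB→PLN: 1.79 × 3.69 × 0.152 = 1.00398
TRY→THB→PLN→TRY: 1.08 × 0.152 × 5.75 = 0.94392
Maximum is TRY→PLN→HKD→TRY at 1.1374; arbitrage exists.

1.1374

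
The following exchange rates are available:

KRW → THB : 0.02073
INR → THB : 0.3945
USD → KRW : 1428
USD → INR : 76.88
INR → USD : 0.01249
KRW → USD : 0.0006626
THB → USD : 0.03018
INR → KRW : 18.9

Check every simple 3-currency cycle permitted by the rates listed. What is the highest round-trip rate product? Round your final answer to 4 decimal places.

0.9628

KRW→USD→INR→KRW: 0.0006626 × 76.88 × 18.9 = 0.96278
USD→INR→THB→USD: 76.88 × 0.3945 × 0.03018 = 0.91533
KRW→THB→USD→KRW: 0.02073 × 0.03018 × 1428 = 0.89340
Maximum is KRW→USD→INR→KRW at 0.9628; no arbitrage — every cycle loses value.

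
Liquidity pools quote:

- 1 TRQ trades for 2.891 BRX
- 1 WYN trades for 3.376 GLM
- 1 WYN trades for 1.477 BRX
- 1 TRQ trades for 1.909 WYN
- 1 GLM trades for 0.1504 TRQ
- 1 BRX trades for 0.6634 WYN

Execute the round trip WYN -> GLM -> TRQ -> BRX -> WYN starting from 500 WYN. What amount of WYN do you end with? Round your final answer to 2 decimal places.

500 WYN × 3.376 = 1688 GLM
1688 GLM × 0.1504 = 253.8752 TRQ
253.8752 TRQ × 2.891 = 733.9532032 BRX
733.9532032 BRX × 0.6634 = 486.90455500288 WYN

486.90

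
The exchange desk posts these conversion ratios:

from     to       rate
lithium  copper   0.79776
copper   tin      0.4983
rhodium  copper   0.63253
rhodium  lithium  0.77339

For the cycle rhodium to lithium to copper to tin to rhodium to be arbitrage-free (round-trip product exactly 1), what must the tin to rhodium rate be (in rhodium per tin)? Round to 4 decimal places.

Known legs of the cycle: 0.77339 × 0.79776 × 0.4983 = 0.30744093786912
For no arbitrage the full-cycle product must be 1, so the missing rate is 1 / 0.30744093786912 ≈ 3.252657.

3.2527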